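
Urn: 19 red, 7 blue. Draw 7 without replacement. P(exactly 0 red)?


Hypergeometric: C(19,0)×C(7,7)/C(26,7)
= 1×1/657800 = 1/657800

P(X=0) = 1/657800 ≈ 0.00%


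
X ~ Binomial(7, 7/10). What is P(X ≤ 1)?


P(X ≤ 1) = Σ P(X=i) for i=0..1
P(X=0) = 2187/10000000
P(X=1) = 35721/10000000
Sum = 9477/2500000

P(X ≤ 1) = 9477/2500000 ≈ 0.38%


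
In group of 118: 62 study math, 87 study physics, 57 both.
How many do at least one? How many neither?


|A∪B| = 62+87-57 = 92
Neither = 118-92 = 26

At least one: 92; Neither: 26


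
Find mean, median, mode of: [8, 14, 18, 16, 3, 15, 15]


Sorted: [3, 8, 14, 15, 15, 16, 18]
Mean = 89/7
Median = 15
Freq: {8: 1, 14: 1, 18: 1, 16: 1, 3: 1, 15: 2}
Mode: [15]

Mean=89/7, Median=15, Mode=15


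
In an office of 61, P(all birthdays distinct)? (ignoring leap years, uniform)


P(all different) = Π(365-i)/365 for i=0..60
= (365/365)×(364/365)×...×(305/365)
= 0.004911

P ≈ 0.0049 ≈ 0.49%


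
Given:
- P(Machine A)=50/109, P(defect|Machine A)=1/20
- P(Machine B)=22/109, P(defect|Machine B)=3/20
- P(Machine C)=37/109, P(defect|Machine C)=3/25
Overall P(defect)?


P(B) = Σ P(B|Aᵢ)×P(Aᵢ)
  1/20×50/109 = 5/218
  3/20×22/109 = 33/1090
  3/25×37/109 = 111/2725
Sum = 256/2725

P(defect) = 256/2725 ≈ 9.39%


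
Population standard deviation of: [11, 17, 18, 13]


Mean = 59/4
  (11-59/4)²=225/16
  (17-59/4)²=81/16
  (18-59/4)²=169/16
  (13-59/4)²=49/16
Σ(x-μ)² = 131/4
σ² = (131/4)/4 = 131/16

σ = √(131/16) ≈ 2.8614


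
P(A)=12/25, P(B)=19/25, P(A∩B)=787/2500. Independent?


P(A)×P(B) = 228/625
P(A∩B) = 787/2500
Not equal → NOT independent

No, not independent


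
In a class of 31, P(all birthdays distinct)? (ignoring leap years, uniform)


P(all different) = Π(365-i)/365 for i=0..30
= (365/365)×(364/365)×...×(335/365)
= 0.269545

P ≈ 0.2695 ≈ 26.95%


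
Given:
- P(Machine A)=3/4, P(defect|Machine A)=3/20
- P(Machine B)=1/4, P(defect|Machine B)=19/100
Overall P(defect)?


P(B) = Σ P(B|Aᵢ)×P(Aᵢ)
  3/20×3/4 = 9/80
  19/100×1/4 = 19/400
Sum = 4/25

P(defect) = 4/25 ≈ 16.00%


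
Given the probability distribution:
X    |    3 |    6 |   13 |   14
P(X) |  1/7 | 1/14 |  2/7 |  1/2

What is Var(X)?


E[X] = 81/7
E[X²] = 1051/7
Var(X) = E[X²] - (E[X])² = 1051/7 - 6561/49 = 796/49

Var(X) = 796/49 ≈ 16.2449


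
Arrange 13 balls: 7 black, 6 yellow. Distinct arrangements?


13!/(7!×6!) = 1716

1716


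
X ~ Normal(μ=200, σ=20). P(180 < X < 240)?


z₁=(180-200)/20=-1.0, z₂=(240-200)/20=2.0
P = Φ(2.0) - Φ(-1.0) = 0.977250 - 0.158655 = 0.818595 ≈ 0.8186

P(180 < X < 240) ≈ 0.8186


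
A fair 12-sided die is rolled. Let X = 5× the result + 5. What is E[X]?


E[die] = (1+12)/2 = 13/2
E[X] = 5×13/2 + 5 = 75/2

E[X] = 75/2


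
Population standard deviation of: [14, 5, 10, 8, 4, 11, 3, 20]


Mean = 75/8
  (14-75/8)²=1369/64
  (5-75/8)²=1225/64
  (10-75/8)²=25/64
  (8-75/8)²=121/64
  (4-75/8)²=1849/64
  (11-75/8)²=169/64
  (3-75/8)²=2601/64
  (20-75/8)²=7225/64
Σ(x-μ)² = 1823/8
σ² = (1823/8)/8 = 1823/64

σ = √(1823/64) ≈ 5.3371


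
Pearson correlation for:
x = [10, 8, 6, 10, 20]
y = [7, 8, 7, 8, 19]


n=5, Σx=54, Σy=49, Σxy=636, Σx²=700, Σy²=587
r = (5×636 - 54×49)/√((5×700 - 54²)(5×587 - 49²))
= 534/√(584×534) = 534/√311856 ≈ 534/558.4407 ≈ 0.9562

r ≈ 0.9562


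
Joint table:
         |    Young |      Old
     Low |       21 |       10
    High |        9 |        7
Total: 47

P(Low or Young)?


P(Low∨Young) = P(Low) + P(Young) - P(Low∧Young)
= (31 + 30 - 21)/47 = 40/47

P = 40/47 ≈ 85.11%


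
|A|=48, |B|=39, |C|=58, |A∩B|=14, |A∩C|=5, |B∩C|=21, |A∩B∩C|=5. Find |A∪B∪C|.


|A∪B∪C| = 48+39+58-14-5-21+5 = 110

|A∪B∪C| = 110


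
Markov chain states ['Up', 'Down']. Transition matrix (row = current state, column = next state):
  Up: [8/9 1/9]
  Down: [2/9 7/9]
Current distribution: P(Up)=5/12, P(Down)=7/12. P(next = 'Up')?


P(next=Up) = Σᵢ P(now=i)×P(i→Up)
= 5/12×8/9 + 7/12×2/9
= 10/27 + 7/54 = 1/2

P = 1/2 ≈ 0.5000


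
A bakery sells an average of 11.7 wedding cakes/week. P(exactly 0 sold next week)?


Poisson(λ=11.7): P(X=0) = e^(-λ)×λ^k/k!
= e^(-11.7) × 11.7^0 / 0!
≈ 8.293819161e-06 × 1 / 1 ≈ 0.000008

P(X=0) ≈ 0.000008 ≈ 0.00%


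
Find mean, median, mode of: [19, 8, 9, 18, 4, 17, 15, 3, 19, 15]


Sorted: [3, 4, 8, 9, 15, 15, 17, 18, 19, 19]
Mean = 127/10
Median = 15
Freq: {19: 2, 8: 1, 9: 1, 18: 1, 4: 1, 17: 1, 15: 2, 3: 1}
Mode: [15, 19]

Mean=127/10, Median=15, Mode=[15, 19]


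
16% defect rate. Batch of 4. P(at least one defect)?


P(all good) = (21/25)^4 = 194481/390625
P(≥1 defect) = 196144/390625

P = 196144/390625 ≈ 50.21%


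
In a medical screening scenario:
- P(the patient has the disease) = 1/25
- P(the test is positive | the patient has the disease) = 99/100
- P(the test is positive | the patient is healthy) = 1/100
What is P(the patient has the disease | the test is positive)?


Using Bayes' theorem:
P(A|B) = P(B|A)·P(A) / P(B)

P(the test is positive) = 99/100 × 1/25 + 1/100 × 24/25
= 99/2500 + 6/625 = 123/2500

P(the patient has the disease|the test is positive) = (99/2500) / (123/2500) = 33/41

P(the patient has the disease|the test is positive) = 33/41 ≈ 80.49%


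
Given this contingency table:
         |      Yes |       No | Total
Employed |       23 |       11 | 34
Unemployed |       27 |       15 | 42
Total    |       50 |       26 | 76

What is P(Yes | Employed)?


P(Yes | Employed) = 23/(23+11) = 23/34

P(Yes|Employed) = 23/34 ≈ 67.65%


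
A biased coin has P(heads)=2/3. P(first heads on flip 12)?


Geometric: P(X=12) = (1-p)^(k-1)×p = (1/3)^11×2/3 = 2/531441

P(X=12) = 2/531441 ≈ 0.00%


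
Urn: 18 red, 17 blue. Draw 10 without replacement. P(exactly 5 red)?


Hypergeometric: C(18,5)×C(17,5)/C(35,10)
= 8568×6188/183579396 = 2856/9889

P(X=5) = 2856/9889 ≈ 28.88%


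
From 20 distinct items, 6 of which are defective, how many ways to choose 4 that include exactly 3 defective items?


Choose 3 of the 6 defective items and 1 of the other 14 items:
C(6,3)×C(14,1) = 20×14 = 280

280


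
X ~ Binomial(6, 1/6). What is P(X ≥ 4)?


P(X ≥ 4) = Σ P(X=i) for i=4..6
P(X=4) = 125/15552
P(X=5) = 5/7776
P(X=6) = 1/46656
Sum = 203/23328

P(X ≥ 4) = 203/23328 ≈ 0.87%


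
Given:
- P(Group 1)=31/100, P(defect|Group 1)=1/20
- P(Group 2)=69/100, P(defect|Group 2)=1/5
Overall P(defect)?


P(B) = Σ P(B|Aᵢ)×P(Aᵢ)
  1/20×31/100 = 31/2000
  1/5×69/100 = 69/500
Sum = 307/2000

P(defect) = 307/2000 ≈ 15.35%


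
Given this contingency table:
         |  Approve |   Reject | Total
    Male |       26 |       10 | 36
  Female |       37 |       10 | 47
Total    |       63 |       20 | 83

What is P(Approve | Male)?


P(Approve | Male) = 26/(26+10) = 26/36 = 13/18

P(Approve|Male) = 13/18 ≈ 72.22%


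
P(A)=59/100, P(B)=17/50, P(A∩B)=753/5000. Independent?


P(A)×P(B) = 1003/5000
P(A∩B) = 753/5000
Not equal → NOT independent

No, not independent


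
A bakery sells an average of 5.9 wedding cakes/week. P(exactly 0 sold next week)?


Poisson(λ=5.9): P(X=0) = e^(-λ)×λ^k/k!
= e^(-5.9) × 5.9^0 / 0!
≈ 0.002739444819 × 1 / 1 ≈ 0.002739

P(X=0) ≈ 0.002739 ≈ 0.27%


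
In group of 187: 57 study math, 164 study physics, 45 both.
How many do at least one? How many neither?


|A∪B| = 57+164-45 = 176
Neither = 187-176 = 11

At least one: 176; Neither: 11


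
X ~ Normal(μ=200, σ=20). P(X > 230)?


z = (230-200)/20 = 1.5
P(X > 230) = 1 - P(Z ≤ 1.5) = 1 - 0.9332 = 0.0668

P(X > 230) ≈ 0.0668


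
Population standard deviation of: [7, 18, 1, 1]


Mean = 27/4
  (7-27/4)²=1/16
  (18-27/4)²=2025/16
  (1-27/4)²=529/16
  (1-27/4)²=529/16
Σ(x-μ)² = 771/4
σ² = (771/4)/4 = 771/16

σ = √(771/16) ≈ 6.9417


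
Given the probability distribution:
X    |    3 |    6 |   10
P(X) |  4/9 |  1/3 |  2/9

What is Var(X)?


E[X] = 50/9
E[X²] = 344/9
Var(X) = E[X²] - (E[X])² = 344/9 - 2500/81 = 596/81

Var(X) = 596/81 ≈ 7.3580


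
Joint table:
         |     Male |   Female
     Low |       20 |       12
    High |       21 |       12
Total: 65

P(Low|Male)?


P(Low|Male) = 20/(20+21) = 20/41

P = 20/41 ≈ 48.78%


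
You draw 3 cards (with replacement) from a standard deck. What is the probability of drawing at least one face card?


P(not a face card) = 40/52 = 10/13
P(none in 3 draws) = (10/13)^3 = 1000/2197
P(≥1 face card) = 1 - 1000/2197 = 1197/2197

P = 1197/2197 ≈ 54.48%


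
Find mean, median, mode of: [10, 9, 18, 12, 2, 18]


Sorted: [2, 9, 10, 12, 18, 18]
Mean = 69/6 = 23/2
Median = 11
Freq: {10: 1, 9: 1, 18: 2, 12: 1, 2: 1}
Mode: [18]

Mean=23/2, Median=11, Mode=18


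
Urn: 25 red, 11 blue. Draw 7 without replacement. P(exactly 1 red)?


Hypergeometric: C(25,1)×C(11,6)/C(36,7)
= 25×462/8347680 = 35/25296

P(X=1) = 35/25296 ≈ 0.14%


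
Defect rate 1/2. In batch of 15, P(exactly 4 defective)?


Binomial: P(X=4) = C(15,4)×p^4×(1-p)^11
= 1365 × 1/16 × 1/2048 = 1365/32768

P(X=4) = 1365/32768 ≈ 4.17%


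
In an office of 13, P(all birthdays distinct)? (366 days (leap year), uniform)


P(all different) = Π(366-i)/366 for i=0..12
= (366/366)×(365/366)×...×(354/366)
= 0.806071

P ≈ 0.8061 ≈ 80.61%


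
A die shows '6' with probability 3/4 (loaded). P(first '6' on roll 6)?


Geometric: P(X=6) = (1-p)^(k-1)×p = (1/4)^5×3/4 = 3/4096

P(X=6) = 3/4096 ≈ 0.07%


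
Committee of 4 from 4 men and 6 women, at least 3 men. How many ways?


Count by #men:
  3M,1W: C(4,3)×C(6,1)=24
  4M,0W: C(4,4)×C(6,0)=1
Total = 25

25


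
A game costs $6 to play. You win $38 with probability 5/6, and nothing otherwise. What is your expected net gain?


E[gain] = (38-6)×5/6 + (-6)×1/6
= 80/3 - 1 = 77/3

Expected net gain = $77/3 ≈ $25.67


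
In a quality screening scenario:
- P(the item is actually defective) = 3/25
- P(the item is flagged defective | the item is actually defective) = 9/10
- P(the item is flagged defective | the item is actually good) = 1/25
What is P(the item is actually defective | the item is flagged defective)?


Using Bayes' theorem:
P(A|B) = P(B|A)·P(A) / P(B)

P(the item is flagged defective) = 9/10 × 3/25 + 1/25 × 22/25
= 27/250 + 22/625 = 179/1250

P(the item is actually defective|the item is flagged defective) = (27/250) / (179/1250) = 135/179

P(the item is actually defective|the item is flagged defective) = 135/179 ≈ 75.42%


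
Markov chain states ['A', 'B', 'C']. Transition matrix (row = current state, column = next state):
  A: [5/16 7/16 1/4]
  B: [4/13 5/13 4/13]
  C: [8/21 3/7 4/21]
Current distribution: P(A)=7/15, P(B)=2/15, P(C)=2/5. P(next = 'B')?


P(next=B) = Σᵢ P(now=i)×P(i→B)
= 7/15×7/16 + 2/15×5/13 + 2/5×3/7
= 49/240 + 2/39 + 6/35 = 9323/21840

P = 9323/21840 ≈ 0.4269


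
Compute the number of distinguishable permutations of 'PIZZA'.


Letters: 5, freq: {'P': 1, 'I': 1, 'Z': 2, 'A': 1}
5!/(1!×1!×2!×1!) = 120/2 = 60

60


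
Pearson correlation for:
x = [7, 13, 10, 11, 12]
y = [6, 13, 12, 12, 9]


n=5, Σx=53, Σy=52, Σxy=571, Σx²=583, Σy²=574
r = (5×571 - 53×52)/√((5×583 - 53²)(5×574 - 52²))
= 99/√(106×166) = 99/√17596 ≈ 99/132.6499 ≈ 0.7463

r ≈ 0.7463


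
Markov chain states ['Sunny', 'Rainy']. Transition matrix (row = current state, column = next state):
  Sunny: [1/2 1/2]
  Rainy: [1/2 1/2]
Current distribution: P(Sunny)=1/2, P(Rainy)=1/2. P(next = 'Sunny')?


P(next=Sunny) = Σᵢ P(now=i)×P(i→Sunny)
= 1/2×1/2 + 1/2×1/2
= 1/4 + 1/4 = 1/2

P = 1/2 ≈ 0.5000


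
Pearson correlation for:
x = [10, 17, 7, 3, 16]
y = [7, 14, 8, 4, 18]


n=5, Σx=53, Σy=51, Σxy=664, Σx²=703, Σy²=649
r = (5×664 - 53×51)/√((5×703 - 53²)(5×649 - 51²))
= 617/√(706×644) = 617/√454664 ≈ 617/674.2878 ≈ 0.9150

r ≈ 0.9150


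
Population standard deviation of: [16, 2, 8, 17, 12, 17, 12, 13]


Mean = 97/8
  (16-97/8)²=961/64
  (2-97/8)²=6561/64
  (8-97/8)²=1089/64
  (17-97/8)²=1521/64
  (12-97/8)²=1/64
  (17-97/8)²=1521/64
  (12-97/8)²=1/64
  (13-97/8)²=49/64
Σ(x-μ)² = 1463/8
σ² = (1463/8)/8 = 1463/64

σ = √(1463/64) ≈ 4.7811


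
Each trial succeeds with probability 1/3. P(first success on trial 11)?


Geometric: P(X=11) = (1-p)^(k-1)×p = (2/3)^10×1/3 = 1024/177147

P(X=11) = 1024/177147 ≈ 0.58%


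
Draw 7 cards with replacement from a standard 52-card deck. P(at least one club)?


P(not a club) = 39/52 = 3/4
P(none in 7 draws) = (3/4)^7 = 2187/16384
P(≥1 club) = 1 - 2187/16384 = 14197/16384

P = 14197/16384 ≈ 86.65%


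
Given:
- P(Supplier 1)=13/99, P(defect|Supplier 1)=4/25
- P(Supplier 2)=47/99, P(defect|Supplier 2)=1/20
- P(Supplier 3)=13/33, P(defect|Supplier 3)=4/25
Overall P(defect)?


P(B) = Σ P(B|Aᵢ)×P(Aᵢ)
  4/25×13/99 = 52/2475
  1/20×47/99 = 47/1980
  4/25×13/33 = 52/825
Sum = 97/900

P(defect) = 97/900 ≈ 10.78%


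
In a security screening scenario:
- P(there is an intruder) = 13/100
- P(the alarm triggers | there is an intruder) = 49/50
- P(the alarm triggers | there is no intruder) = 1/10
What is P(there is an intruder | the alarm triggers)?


Using Bayes' theorem:
P(A|B) = P(B|A)·P(A) / P(B)

P(the alarm triggers) = 49/50 × 13/100 + 1/10 × 87/100
= 637/5000 + 87/1000 = 134/625

P(there is an intruder|the alarm triggers) = (637/5000) / (134/625) = 637/1072

P(there is an intruder|the alarm triggers) = 637/1072 ≈ 59.42%


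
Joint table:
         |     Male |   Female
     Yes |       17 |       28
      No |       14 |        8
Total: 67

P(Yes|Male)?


P(Yes|Male) = 17/(17+14) = 17/31

P = 17/31 ≈ 54.84%


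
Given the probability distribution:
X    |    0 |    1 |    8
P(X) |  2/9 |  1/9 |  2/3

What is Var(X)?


E[X] = 49/9
E[X²] = 385/9
Var(X) = E[X²] - (E[X])² = 385/9 - 2401/81 = 1064/81

Var(X) = 1064/81 ≈ 13.1358


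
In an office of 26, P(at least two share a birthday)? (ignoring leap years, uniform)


P(all different) = Π(365-i)/365 for i=0..25
= 0.401759
P(match) = 1 - 0.401759 = 0.598241

P ≈ 0.5982 ≈ 59.82%


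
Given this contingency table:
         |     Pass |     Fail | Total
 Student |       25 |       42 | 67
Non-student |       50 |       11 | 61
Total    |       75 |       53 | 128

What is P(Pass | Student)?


P(Pass | Student) = 25/(25+42) = 25/67

P(Pass|Student) = 25/67 ≈ 37.31%


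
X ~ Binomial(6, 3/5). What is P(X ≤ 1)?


P(X ≤ 1) = Σ P(X=i) for i=0..1
P(X=0) = 64/15625
P(X=1) = 576/15625
Sum = 128/3125

P(X ≤ 1) = 128/3125 ≈ 4.10%


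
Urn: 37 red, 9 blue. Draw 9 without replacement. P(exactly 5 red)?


Hypergeometric: C(37,5)×C(9,4)/C(46,9)
= 435897×126/1101716330 = 2496501/50078015

P(X=5) = 2496501/50078015 ≈ 4.99%


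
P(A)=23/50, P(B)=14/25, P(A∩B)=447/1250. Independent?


P(A)×P(B) = 161/625
P(A∩B) = 447/1250
Not equal → NOT independent

No, not independent


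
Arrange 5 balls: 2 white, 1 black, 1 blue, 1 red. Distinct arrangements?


5!/(2!×1!×1!×1!) = 60

60


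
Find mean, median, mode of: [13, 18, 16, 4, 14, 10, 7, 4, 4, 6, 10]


Sorted: [4, 4, 4, 6, 7, 10, 10, 13, 14, 16, 18]
Mean = 106/11
Median = 10
Freq: {13: 1, 18: 1, 16: 1, 4: 3, 14: 1, 10: 2, 7: 1, 6: 1}
Mode: [4]

Mean=106/11, Median=10, Mode=4


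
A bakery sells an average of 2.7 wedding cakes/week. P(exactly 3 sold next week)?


Poisson(λ=2.7): P(X=3) = e^(-λ)×λ^k/k!
= e^(-2.7) × 2.7^3 / 3!
≈ 0.06720551274 × 19.683 / 6 ≈ 0.220468

P(X=3) ≈ 0.220468 ≈ 22.05%


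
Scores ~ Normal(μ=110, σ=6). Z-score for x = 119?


z = (x - μ)/σ = (119 - 110)/6 = 1.5

z = 1.5


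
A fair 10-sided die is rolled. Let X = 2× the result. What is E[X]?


E[die] = (1+10)/2 = 11/2
E[X] = 2 × 11/2 = 11

E[X] = 11


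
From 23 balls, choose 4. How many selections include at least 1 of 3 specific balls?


Complement: C(23,4) - C(20,4) = 8855 - 4845 = 4010

4010


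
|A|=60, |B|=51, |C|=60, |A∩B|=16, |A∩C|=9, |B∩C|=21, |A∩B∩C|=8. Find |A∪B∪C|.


|A∪B∪C| = 60+51+60-16-9-21+8 = 133

|A∪B∪C| = 133


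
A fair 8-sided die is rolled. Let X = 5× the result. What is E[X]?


E[die] = (1+8)/2 = 9/2
E[X] = 5 × 9/2 = 45/2

E[X] = 45/2


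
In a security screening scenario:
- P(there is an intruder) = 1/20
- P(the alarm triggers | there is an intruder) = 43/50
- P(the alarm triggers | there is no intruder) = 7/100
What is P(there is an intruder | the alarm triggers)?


Using Bayes' theorem:
P(A|B) = P(B|A)·P(A) / P(B)

P(the alarm triggers) = 43/50 × 1/20 + 7/100 × 19/20
= 43/1000 + 133/2000 = 219/2000

P(there is an intruder|the alarm triggers) = (43/1000) / (219/2000) = 86/219

P(there is an intruder|the alarm triggers) = 86/219 ≈ 39.27%


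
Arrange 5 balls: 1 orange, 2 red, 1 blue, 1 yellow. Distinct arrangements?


5!/(1!×2!×1!×1!) = 60

60


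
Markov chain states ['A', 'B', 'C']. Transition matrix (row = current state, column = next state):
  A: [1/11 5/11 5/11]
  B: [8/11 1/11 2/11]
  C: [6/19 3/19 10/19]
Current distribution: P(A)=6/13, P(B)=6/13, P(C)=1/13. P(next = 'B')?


P(next=B) = Σᵢ P(now=i)×P(i→B)
= 6/13×5/11 + 6/13×1/11 + 1/13×3/19
= 30/143 + 6/143 + 3/247 = 717/2717

P = 717/2717 ≈ 0.2639


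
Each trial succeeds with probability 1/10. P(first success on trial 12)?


Geometric: P(X=12) = (1-p)^(k-1)×p = (9/10)^11×1/10 = 31381059609/1000000000000

P(X=12) = 31381059609/1000000000000 ≈ 3.14%


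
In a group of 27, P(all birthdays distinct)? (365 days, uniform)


P(all different) = Π(365-i)/365 for i=0..26
= (365/365)×(364/365)×...×(339/365)
= 0.373141

P ≈ 0.3731 ≈ 37.31%


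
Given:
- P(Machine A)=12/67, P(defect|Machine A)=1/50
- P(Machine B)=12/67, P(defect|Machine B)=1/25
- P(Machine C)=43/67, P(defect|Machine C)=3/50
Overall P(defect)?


P(B) = Σ P(B|Aᵢ)×P(Aᵢ)
  1/50×12/67 = 6/1675
  1/25×12/67 = 12/1675
  3/50×43/67 = 129/3350
Sum = 33/670

P(defect) = 33/670 ≈ 4.93%


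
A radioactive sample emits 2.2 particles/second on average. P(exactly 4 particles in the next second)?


Poisson(λ=2.2): P(X=4) = e^(-λ)×λ^k/k!
= e^(-2.2) × 2.2^4 / 4!
≈ 0.1108031584 × 23.4256 / 24 ≈ 0.108151

P(X=4) ≈ 0.108151 ≈ 10.82%


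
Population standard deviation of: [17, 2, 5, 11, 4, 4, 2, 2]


Mean = 47/8
  (17-47/8)²=7921/64
  (2-47/8)²=961/64
  (5-47/8)²=49/64
  (11-47/8)²=1681/64
  (4-47/8)²=225/64
  (4-47/8)²=225/64
  (2-47/8)²=961/64
  (2-47/8)²=961/64
Σ(x-μ)² = 1623/8
σ² = (1623/8)/8 = 1623/64

σ = √(1623/64) ≈ 5.0358


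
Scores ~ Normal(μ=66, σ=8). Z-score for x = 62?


z = (x - μ)/σ = (62 - 66)/8 = -0.5

z = -0.5


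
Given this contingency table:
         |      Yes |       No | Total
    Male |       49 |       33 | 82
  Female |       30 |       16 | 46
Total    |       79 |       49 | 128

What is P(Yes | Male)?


P(Yes | Male) = 49/(49+33) = 49/82

P(Yes|Male) = 49/82 ≈ 59.76%


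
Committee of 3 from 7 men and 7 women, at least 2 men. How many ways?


Count by #men:
  2M,1W: C(7,2)×C(7,1)=147
  3M,0W: C(7,3)×C(7,0)=35
Total = 182

182


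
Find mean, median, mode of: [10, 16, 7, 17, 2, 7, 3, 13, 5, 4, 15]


Sorted: [2, 3, 4, 5, 7, 7, 10, 13, 15, 16, 17]
Mean = 99/11 = 9
Median = 7
Freq: {10: 1, 16: 1, 7: 2, 17: 1, 2: 1, 3: 1, 13: 1, 5: 1, 4: 1, 15: 1}
Mode: [7]

Mean=9, Median=7, Mode=7


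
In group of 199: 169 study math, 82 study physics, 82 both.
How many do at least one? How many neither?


|A∪B| = 169+82-82 = 169
Neither = 199-169 = 30

At least one: 169; Neither: 30


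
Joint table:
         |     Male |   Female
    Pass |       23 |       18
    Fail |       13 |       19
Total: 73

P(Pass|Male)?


P(Pass|Male) = 23/(23+13) = 23/36

P = 23/36 ≈ 63.89%


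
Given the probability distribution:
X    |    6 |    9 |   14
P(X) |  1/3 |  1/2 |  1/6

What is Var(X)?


E[X] = 53/6
E[X²] = 511/6
Var(X) = E[X²] - (E[X])² = 511/6 - 2809/36 = 257/36

Var(X) = 257/36 ≈ 7.1389


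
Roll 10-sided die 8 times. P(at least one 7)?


P(no 7)^8 = (9/10)^8 = 43046721/100000000
P(≥1) = 1 - 43046721/100000000 = 56953279/100000000

P = 56953279/100000000 ≈ 56.95%


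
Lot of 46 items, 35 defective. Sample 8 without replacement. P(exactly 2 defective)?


Hypergeometric: C(35,2)×C(11,6)/C(46,8)
= 595×462/260932815 = 1666/1581411

P(X=2) = 1666/1581411 ≈ 0.11%


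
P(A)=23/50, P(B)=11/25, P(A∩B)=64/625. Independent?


P(A)×P(B) = 253/1250
P(A∩B) = 64/625
Not equal → NOT independent

No, not independent


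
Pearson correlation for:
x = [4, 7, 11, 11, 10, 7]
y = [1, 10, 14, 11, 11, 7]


n=6, Σx=50, Σy=54, Σxy=508, Σx²=456, Σy²=588
r = (6×508 - 50×54)/√((6×456 - 50²)(6×588 - 54²))
= 348/√(236×612) = 348/√144432 ≈ 348/380.0421 ≈ 0.9157

r ≈ 0.9157


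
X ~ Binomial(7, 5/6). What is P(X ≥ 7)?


P(X ≥ 7) = Σ P(X=i) for i=7..7
P(X=7) = 78125/279936
Sum = 78125/279936

P(X ≥ 7) = 78125/279936 ≈ 27.91%


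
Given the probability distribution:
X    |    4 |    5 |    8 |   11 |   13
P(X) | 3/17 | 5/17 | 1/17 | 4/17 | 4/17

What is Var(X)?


E[X] = 141/17
E[X²] = 1397/17
Var(X) = E[X²] - (E[X])² = 1397/17 - 19881/289 = 3868/289

Var(X) = 3868/289 ≈ 13.3841


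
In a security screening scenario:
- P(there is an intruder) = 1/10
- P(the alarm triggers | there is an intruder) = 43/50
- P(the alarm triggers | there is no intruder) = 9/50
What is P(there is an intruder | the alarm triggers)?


Using Bayes' theorem:
P(A|B) = P(B|A)·P(A) / P(B)

P(the alarm triggers) = 43/50 × 1/10 + 9/50 × 9/10
= 43/500 + 81/500 = 31/125

P(there is an intruder|the alarm triggers) = (43/500) / (31/125) = 43/124

P(there is an intruder|the alarm triggers) = 43/124 ≈ 34.68%


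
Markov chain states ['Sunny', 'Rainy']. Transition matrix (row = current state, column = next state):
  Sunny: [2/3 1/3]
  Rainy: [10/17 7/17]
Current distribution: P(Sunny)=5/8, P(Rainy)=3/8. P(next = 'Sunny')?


P(next=Sunny) = Σᵢ P(now=i)×P(i→Sunny)
= 5/8×2/3 + 3/8×10/17
= 5/12 + 15/68 = 65/102

P = 65/102 ≈ 0.6373


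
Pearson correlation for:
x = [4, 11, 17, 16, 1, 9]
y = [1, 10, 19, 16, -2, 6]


n=6, Σx=58, Σy=50, Σxy=745, Σx²=764, Σy²=758
r = (6×745 - 58×50)/√((6×764 - 58²)(6×758 - 50²))
= 1570/√(1220×2048) = 1570/√2498560 ≈ 1570/1580.6834 ≈ 0.9932

r ≈ 0.9932


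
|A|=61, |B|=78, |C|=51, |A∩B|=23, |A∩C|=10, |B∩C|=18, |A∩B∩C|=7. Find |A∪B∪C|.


|A∪B∪C| = 61+78+51-23-10-18+7 = 146

|A∪B∪C| = 146


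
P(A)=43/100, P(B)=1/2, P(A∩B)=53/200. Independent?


P(A)×P(B) = 43/200
P(A∩B) = 53/200
Not equal → NOT independent

No, not independent


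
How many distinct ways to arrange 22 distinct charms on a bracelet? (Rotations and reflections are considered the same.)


Free circular arrangements: rotations and reflections both identified.
(n-1)!/2 = 21!/2 = 51090942171709440000/2 = 25545471085854720000

25545471085854720000


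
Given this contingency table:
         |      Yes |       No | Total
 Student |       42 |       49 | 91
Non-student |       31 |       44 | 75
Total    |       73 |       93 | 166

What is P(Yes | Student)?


P(Yes | Student) = 42/(42+49) = 42/91 = 6/13

P(Yes|Student) = 6/13 ≈ 46.15%


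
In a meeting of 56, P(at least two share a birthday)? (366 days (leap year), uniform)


P(all different) = Π(366-i)/366 for i=0..55
= 0.011818
P(match) = 1 - 0.011818 = 0.988182

P ≈ 0.9882 ≈ 98.82%


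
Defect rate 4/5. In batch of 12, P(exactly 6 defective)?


Binomial: P(X=6) = C(12,6)×p^6×(1-p)^6
= 924 × 4096/15625 × 1/15625 = 3784704/244140625

P(X=6) = 3784704/244140625 ≈ 1.55%


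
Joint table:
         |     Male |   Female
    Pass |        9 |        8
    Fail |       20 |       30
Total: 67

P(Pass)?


P(Pass) = (9+8)/67 = 17/67

P(Pass) = 17/67 ≈ 25.37%


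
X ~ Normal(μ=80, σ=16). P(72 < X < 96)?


z₁=(72-80)/16=-0.5, z₂=(96-80)/16=1.0
P = Φ(1.0) - Φ(-0.5) = 0.841345 - 0.308538 = 0.532807 ≈ 0.5328

P(72 < X < 96) ≈ 0.5328


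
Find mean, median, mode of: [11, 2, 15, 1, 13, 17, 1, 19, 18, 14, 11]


Sorted: [1, 1, 2, 11, 11, 13, 14, 15, 17, 18, 19]
Mean = 122/11
Median = 13
Freq: {11: 2, 2: 1, 15: 1, 1: 2, 13: 1, 17: 1, 19: 1, 18: 1, 14: 1}
Mode: [1, 11]

Mean=122/11, Median=13, Mode=[1, 11]


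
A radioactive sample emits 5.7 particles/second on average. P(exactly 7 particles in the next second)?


Poisson(λ=5.7): P(X=7) = e^(-λ)×λ^k/k!
= e^(-5.7) × 5.7^7 / 7!
≈ 0.003345965457 × 195489.749319 / 5040 ≈ 0.129782

P(X=7) ≈ 0.129782 ≈ 12.98%


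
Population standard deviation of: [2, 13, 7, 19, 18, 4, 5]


Mean = 68/7
  (2-68/7)²=2916/49
  (13-68/7)²=529/49
  (7-68/7)²=361/49
  (19-68/7)²=4225/49
  (18-68/7)²=3364/49
  (4-68/7)²=1600/49
  (5-68/7)²=1089/49
Σ(x-μ)² = 2012/7
σ² = (2012/7)/7 = 2012/49

σ = √(2012/49) ≈ 6.4079


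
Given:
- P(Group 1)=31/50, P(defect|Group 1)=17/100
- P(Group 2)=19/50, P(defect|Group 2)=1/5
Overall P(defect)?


P(B) = Σ P(B|Aᵢ)×P(Aᵢ)
  17/100×31/50 = 527/5000
  1/5×19/50 = 19/250
Sum = 907/5000

P(defect) = 907/5000 ≈ 18.14%


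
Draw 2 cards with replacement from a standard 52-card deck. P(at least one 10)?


P(not a 10) = 48/52 = 12/13
P(none in 2 draws) = (12/13)^2 = 144/169
P(≥1 10) = 1 - 144/169 = 25/169

P = 25/169 ≈ 14.79%


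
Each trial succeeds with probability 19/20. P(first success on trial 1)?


Geometric: P(X=1) = (1-p)^(k-1)×p = (1/20)^0×19/20 = 19/20

P(X=1) = 19/20 ≈ 95.00%


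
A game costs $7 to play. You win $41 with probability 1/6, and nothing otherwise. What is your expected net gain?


E[gain] = (41-7)×1/6 + (-7)×5/6
= 17/3 - 35/6 = -1/6

Expected net gain = $-1/6 ≈ $-0.17


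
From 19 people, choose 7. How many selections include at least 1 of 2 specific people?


Complement: C(19,7) - C(17,7) = 50388 - 19448 = 30940

30940


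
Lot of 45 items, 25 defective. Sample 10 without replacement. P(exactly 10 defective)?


Hypergeometric: C(25,10)×C(20,0)/C(45,10)
= 3268760×1/3190187286 = 7820/7632027

P(X=10) = 7820/7632027 ≈ 0.10%


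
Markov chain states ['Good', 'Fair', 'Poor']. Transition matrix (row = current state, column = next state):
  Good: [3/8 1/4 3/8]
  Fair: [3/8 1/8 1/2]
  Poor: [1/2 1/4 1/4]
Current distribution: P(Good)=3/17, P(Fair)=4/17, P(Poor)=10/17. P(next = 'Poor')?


P(next=Poor) = Σᵢ P(now=i)×P(i→Poor)
= 3/17×3/8 + 4/17×1/2 + 10/17×1/4
= 9/136 + 2/17 + 5/34 = 45/136

P = 45/136 ≈ 0.3309


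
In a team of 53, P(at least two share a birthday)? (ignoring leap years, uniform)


P(all different) = Π(365-i)/365 for i=0..52
= 0.018862
P(match) = 1 - 0.018862 = 0.981138

P ≈ 0.9811 ≈ 98.11%


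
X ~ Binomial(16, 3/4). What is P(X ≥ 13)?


P(X ≥ 13) = Σ P(X=i) for i=13..16
P(X=13) = 55801305/268435456
P(X=14) = 71744535/536870912
P(X=15) = 14348907/268435456
P(X=16) = 43046721/4294967296
Sum = 1739406393/4294967296

P(X ≥ 13) = 1739406393/4294967296 ≈ 40.50%


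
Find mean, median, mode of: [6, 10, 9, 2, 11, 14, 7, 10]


Sorted: [2, 6, 7, 9, 10, 10, 11, 14]
Mean = 69/8
Median = 19/2
Freq: {6: 1, 10: 2, 9: 1, 2: 1, 11: 1, 14: 1, 7: 1}
Mode: [10]

Mean=69/8, Median=19/2, Mode=10


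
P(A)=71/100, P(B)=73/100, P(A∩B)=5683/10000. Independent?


P(A)×P(B) = 5183/10000
P(A∩B) = 5683/10000
Not equal → NOT independent

No, not independent


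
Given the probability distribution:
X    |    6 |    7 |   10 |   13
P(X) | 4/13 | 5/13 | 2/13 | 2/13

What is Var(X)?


E[X] = 105/13
E[X²] = 927/13
Var(X) = E[X²] - (E[X])² = 927/13 - 11025/169 = 1026/169

Var(X) = 1026/169 ≈ 6.0710


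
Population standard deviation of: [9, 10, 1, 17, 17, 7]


Mean = 61/6
  (9-61/6)²=49/36
  (10-61/6)²=1/36
  (1-61/6)²=3025/36
  (17-61/6)²=1681/36
  (17-61/6)²=1681/36
  (7-61/6)²=361/36
Σ(x-μ)² = 1133/6
σ² = (1133/6)/6 = 1133/36

σ = √(1133/36) ≈ 5.6100


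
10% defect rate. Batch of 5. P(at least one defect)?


P(all good) = (9/10)^5 = 59049/100000
P(≥1 defect) = 40951/100000

P = 40951/100000 ≈ 40.95%


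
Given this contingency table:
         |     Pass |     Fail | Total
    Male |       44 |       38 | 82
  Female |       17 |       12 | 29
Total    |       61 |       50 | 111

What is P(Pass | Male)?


P(Pass | Male) = 44/(44+38) = 44/82 = 22/41

P(Pass|Male) = 22/41 ≈ 53.66%


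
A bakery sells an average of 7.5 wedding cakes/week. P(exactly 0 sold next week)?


Poisson(λ=7.5): P(X=0) = e^(-λ)×λ^k/k!
= e^(-7.5) × 7.5^0 / 0!
≈ 0.0005530843701 × 1 / 1 ≈ 0.000553

P(X=0) ≈ 0.000553 ≈ 0.06%


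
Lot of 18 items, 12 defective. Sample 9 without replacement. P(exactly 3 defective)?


Hypergeometric: C(12,3)×C(6,6)/C(18,9)
= 220×1/48620 = 1/221

P(X=3) = 1/221 ≈ 0.45%


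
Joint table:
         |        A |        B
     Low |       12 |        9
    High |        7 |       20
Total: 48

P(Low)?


P(Low) = (12+9)/48 = 21/48 = 7/16

P(Low) = 7/16 ≈ 43.75%


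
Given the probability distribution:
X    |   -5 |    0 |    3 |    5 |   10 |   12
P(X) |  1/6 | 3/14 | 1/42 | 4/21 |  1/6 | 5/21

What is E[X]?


E[X] = Σ x·P(X=x)
= (-5)×(1/6) + (0)×(3/14) + (3)×(1/42) + (5)×(4/21) + (10)×(1/6) + (12)×(5/21)
= 33/7

E[X] = 33/7


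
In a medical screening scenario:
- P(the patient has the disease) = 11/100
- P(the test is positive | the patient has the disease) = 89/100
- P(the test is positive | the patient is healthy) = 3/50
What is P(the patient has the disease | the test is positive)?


Using Bayes' theorem:
P(A|B) = P(B|A)·P(A) / P(B)

P(the test is positive) = 89/100 × 11/100 + 3/50 × 89/100
= 979/10000 + 267/5000 = 1513/10000

P(the patient has the disease|the test is positive) = (979/10000) / (1513/10000) = 11/17

P(the patient has the disease|the test is positive) = 11/17 ≈ 64.71%


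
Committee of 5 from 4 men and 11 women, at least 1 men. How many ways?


Count by #men:
  1M,4W: C(4,1)×C(11,4)=1320
  2M,3W: C(4,2)×C(11,3)=990
  3M,2W: C(4,3)×C(11,2)=220
  4M,1W: C(4,4)×C(11,1)=11
Total = 2541

2541


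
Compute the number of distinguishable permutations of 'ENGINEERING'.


Letters: 11, freq: {'E': 3, 'N': 3, 'G': 2, 'I': 2, 'R': 1}
11!/(3!×3!×2!×2!×1!) = 39916800/144 = 277200

277200


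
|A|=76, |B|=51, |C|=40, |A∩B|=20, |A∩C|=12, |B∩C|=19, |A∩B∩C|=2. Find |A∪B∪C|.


|A∪B∪C| = 76+51+40-20-12-19+2 = 118

|A∪B∪C| = 118


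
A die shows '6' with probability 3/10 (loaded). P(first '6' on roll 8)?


Geometric: P(X=8) = (1-p)^(k-1)×p = (7/10)^7×3/10 = 2470629/100000000

P(X=8) = 2470629/100000000 ≈ 2.47%


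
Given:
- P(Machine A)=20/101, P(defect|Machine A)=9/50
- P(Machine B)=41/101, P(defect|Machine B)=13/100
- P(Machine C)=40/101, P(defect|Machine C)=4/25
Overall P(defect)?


P(B) = Σ P(B|Aᵢ)×P(Aᵢ)
  9/50×20/101 = 18/505
  13/100×41/101 = 533/10100
  4/25×40/101 = 32/505
Sum = 1533/10100

P(defect) = 1533/10100 ≈ 15.18%


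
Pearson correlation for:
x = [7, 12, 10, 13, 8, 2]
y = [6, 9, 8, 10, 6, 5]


n=6, Σx=52, Σy=44, Σxy=418, Σx²=530, Σy²=342
r = (6×418 - 52×44)/√((6×530 - 52²)(6×342 - 44²))
= 220/√(476×116) = 220/√55216 ≈ 220/234.9809 ≈ 0.9362

r ≈ 0.9362


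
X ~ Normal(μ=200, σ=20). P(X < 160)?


z = (160-200)/20 = -2.0
P(Z < -2.0) = 0.0228

P(X < 160) ≈ 0.0228


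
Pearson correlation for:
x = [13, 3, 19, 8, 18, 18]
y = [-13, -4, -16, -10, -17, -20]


n=6, Σx=79, Σy=-80, Σxy=-1231, Σx²=1251, Σy²=1230
r = (6×(-1231) - 79×(-80))/√((6×1251 - 79²)(6×1230 - (-80)²))
= -1066/√(1265×980) = -1066/√1239700 ≈ -1066/1113.4182 ≈ -0.9574

r ≈ -0.9574


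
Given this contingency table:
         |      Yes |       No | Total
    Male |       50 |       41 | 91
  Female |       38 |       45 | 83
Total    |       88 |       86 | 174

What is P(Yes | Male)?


P(Yes | Male) = 50/(50+41) = 50/91

P(Yes|Male) = 50/91 ≈ 54.95%


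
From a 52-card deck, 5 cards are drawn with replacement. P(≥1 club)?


P(not a club) = 39/52 = 3/4
P(none in 5 draws) = (3/4)^5 = 243/1024
P(≥1 club) = 1 - 243/1024 = 781/1024

P = 781/1024 ≈ 76.27%


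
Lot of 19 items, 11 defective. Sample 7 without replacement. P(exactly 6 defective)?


Hypergeometric: C(11,6)×C(8,1)/C(19,7)
= 462×8/50388 = 308/4199

P(X=6) = 308/4199 ≈ 7.34%


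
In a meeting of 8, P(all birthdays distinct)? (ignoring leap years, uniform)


P(all different) = Π(365-i)/365 for i=0..7
= (365/365)×(364/365)×...×(358/365)
= 0.925665

P ≈ 0.9257 ≈ 92.57%


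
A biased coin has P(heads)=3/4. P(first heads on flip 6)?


Geometric: P(X=6) = (1-p)^(k-1)×p = (1/4)^5×3/4 = 3/4096

P(X=6) = 3/4096 ≈ 0.07%


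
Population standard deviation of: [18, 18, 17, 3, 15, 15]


Mean = 86/6 = 43/3
  (18-43/3)²=121/9
  (18-43/3)²=121/9
  (17-43/3)²=64/9
  (3-43/3)²=1156/9
  (15-43/3)²=4/9
  (15-43/3)²=4/9
Σ(x-μ)² = 490/3
σ² = (490/3)/6 = 245/9

σ = √(245/9) ≈ 5.2175


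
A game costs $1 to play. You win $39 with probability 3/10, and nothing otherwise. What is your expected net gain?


E[gain] = (39-1)×3/10 + (-1)×7/10
= 57/5 - 7/10 = 107/10

Expected net gain = $107/10 ≈ $10.70


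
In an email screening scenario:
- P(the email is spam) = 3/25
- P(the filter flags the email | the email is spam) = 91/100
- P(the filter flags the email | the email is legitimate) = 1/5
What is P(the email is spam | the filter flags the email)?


Using Bayes' theorem:
P(A|B) = P(B|A)·P(A) / P(B)

P(the filter flags the email) = 91/100 × 3/25 + 1/5 × 22/25
= 273/2500 + 22/125 = 713/2500

P(the email is spam|the filter flags the email) = (273/2500) / (713/2500) = 273/713

P(the email is spam|the filter flags the email) = 273/713 ≈ 38.29%


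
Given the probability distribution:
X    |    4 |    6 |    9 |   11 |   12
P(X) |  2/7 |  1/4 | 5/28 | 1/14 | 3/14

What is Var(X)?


E[X] = 213/28
E[X²] = 1891/28
Var(X) = E[X²] - (E[X])² = 1891/28 - 45369/784 = 7579/784

Var(X) = 7579/784 ≈ 9.6671


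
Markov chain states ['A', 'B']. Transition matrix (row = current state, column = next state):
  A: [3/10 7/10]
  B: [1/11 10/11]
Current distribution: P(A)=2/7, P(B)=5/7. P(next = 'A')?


P(next=A) = Σᵢ P(now=i)×P(i→A)
= 2/7×3/10 + 5/7×1/11
= 3/35 + 5/77 = 58/385

P = 58/385 ≈ 0.1506


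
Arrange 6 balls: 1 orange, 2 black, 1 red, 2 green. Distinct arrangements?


6!/(1!×2!×1!×2!) = 180

180


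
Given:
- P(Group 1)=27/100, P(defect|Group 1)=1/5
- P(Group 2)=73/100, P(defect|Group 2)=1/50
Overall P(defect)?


P(B) = Σ P(B|Aᵢ)×P(Aᵢ)
  1/5×27/100 = 27/500
  1/50×73/100 = 73/5000
Sum = 343/5000

P(defect) = 343/5000 ≈ 6.86%


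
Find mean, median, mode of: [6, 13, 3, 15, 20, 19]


Sorted: [3, 6, 13, 15, 19, 20]
Mean = 76/6 = 38/3
Median = 14
Freq: {6: 1, 13: 1, 3: 1, 15: 1, 20: 1, 19: 1}
Mode: No mode

Mean=38/3, Median=14, Mode=No mode


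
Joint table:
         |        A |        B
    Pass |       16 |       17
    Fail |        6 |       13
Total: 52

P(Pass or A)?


P(Pass∨A) = P(Pass) + P(A) - P(Pass∧A)
= (33 + 22 - 16)/52 = 39/52 = 3/4

P = 3/4 ≈ 75.00%


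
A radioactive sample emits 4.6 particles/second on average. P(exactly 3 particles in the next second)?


Poisson(λ=4.6): P(X=3) = e^(-λ)×λ^k/k!
= e^(-4.6) × 4.6^3 / 3!
≈ 0.01005183574 × 97.336 / 6 ≈ 0.163068

P(X=3) ≈ 0.163068 ≈ 16.31%


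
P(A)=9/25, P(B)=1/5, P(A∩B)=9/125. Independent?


P(A)×P(B) = 9/125
P(A∩B) = 9/125
Equal ✓ → Independent

Yes, independent


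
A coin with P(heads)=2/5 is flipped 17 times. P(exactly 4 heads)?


Binomial: P(X=4) = C(17,4)×p^4×(1-p)^13
= 2380 × 16/625 × 1594323/1220703125 = 12142363968/152587890625

P(X=4) = 12142363968/152587890625 ≈ 7.96%


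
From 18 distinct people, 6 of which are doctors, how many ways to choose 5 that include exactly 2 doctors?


Choose 2 of the 6 doctors and 3 of the other 12 people:
C(6,2)×C(12,3) = 15×220 = 3300

3300


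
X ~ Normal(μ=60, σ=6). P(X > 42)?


z = (42-60)/6 = -3.0
P(X > 42) = 1 - P(Z ≤ -3.0) = 1 - 0.0013 = 0.9987

P(X > 42) ≈ 0.9987


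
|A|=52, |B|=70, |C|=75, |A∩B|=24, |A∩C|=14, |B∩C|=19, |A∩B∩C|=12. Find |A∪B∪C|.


|A∪B∪C| = 52+70+75-24-14-19+12 = 152

|A∪B∪C| = 152


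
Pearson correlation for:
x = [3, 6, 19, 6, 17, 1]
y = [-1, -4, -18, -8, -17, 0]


n=6, Σx=52, Σy=-48, Σxy=-706, Σx²=732, Σy²=694
r = (6×(-706) - 52×(-48))/√((6×732 - 52²)(6×694 - (-48)²))
= -1740/√(1688×1860) = -1740/√3139680 ≈ -1740/1771.9142 ≈ -0.9820

r ≈ -0.9820


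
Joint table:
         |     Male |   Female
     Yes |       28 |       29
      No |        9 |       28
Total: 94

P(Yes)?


P(Yes) = (28+29)/94 = 57/94

P(Yes) = 57/94 ≈ 60.64%


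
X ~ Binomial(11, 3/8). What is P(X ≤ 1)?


P(X ≤ 1) = Σ P(X=i) for i=0..1
P(X=0) = 48828125/8589934592
P(X=1) = 322265625/8589934592
Sum = 185546875/4294967296

P(X ≤ 1) = 185546875/4294967296 ≈ 4.32%


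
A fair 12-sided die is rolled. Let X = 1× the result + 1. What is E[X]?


E[die] = (1+12)/2 = 13/2
E[X] = 1×13/2 + 1 = 15/2

E[X] = 15/2


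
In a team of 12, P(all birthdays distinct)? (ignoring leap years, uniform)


P(all different) = Π(365-i)/365 for i=0..11
= (365/365)×(364/365)×...×(354/365)
= 0.832975

P ≈ 0.8330 ≈ 83.30%


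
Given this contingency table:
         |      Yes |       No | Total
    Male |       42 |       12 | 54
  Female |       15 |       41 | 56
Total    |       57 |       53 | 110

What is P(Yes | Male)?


P(Yes | Male) = 42/(42+12) = 42/54 = 7/9

P(Yes|Male) = 7/9 ≈ 77.78%


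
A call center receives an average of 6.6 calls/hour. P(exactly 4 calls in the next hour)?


Poisson(λ=6.6): P(X=4) = e^(-λ)×λ^k/k!
= e^(-6.6) × 6.6^4 / 4!
≈ 0.001360368038 × 1897.4736 / 24 ≈ 0.107553

P(X=4) ≈ 0.107553 ≈ 10.76%


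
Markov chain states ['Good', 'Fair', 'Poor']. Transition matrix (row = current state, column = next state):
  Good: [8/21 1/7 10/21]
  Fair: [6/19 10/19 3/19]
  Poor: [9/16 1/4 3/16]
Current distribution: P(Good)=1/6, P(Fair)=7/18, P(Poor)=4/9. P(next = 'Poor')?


P(next=Poor) = Σᵢ P(now=i)×P(i→Poor)
= 1/6×10/21 + 7/18×3/19 + 4/9×3/16
= 5/63 + 7/114 + 1/12 = 1073/4788

P = 1073/4788 ≈ 0.2241


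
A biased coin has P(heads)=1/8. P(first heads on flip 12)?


Geometric: P(X=12) = (1-p)^(k-1)×p = (7/8)^11×1/8 = 1977326743/68719476736

P(X=12) = 1977326743/68719476736 ≈ 2.88%


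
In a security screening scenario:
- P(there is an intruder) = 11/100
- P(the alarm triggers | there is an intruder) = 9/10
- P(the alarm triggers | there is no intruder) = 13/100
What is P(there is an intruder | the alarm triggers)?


Using Bayes' theorem:
P(A|B) = P(B|A)·P(A) / P(B)

P(the alarm triggers) = 9/10 × 11/100 + 13/100 × 89/100
= 99/1000 + 1157/10000 = 2147/10000

P(there is an intruder|the alarm triggers) = (99/1000) / (2147/10000) = 990/2147

P(there is an intruder|the alarm triggers) = 990/2147 ≈ 46.11%


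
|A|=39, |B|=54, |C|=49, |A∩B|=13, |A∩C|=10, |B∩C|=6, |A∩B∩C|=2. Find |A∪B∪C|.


|A∪B∪C| = 39+54+49-13-10-6+2 = 115

|A∪B∪C| = 115


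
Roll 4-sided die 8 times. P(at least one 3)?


P(no 3)^8 = (3/4)^8 = 6561/65536
P(≥1) = 1 - 6561/65536 = 58975/65536

P = 58975/65536 ≈ 89.99%
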